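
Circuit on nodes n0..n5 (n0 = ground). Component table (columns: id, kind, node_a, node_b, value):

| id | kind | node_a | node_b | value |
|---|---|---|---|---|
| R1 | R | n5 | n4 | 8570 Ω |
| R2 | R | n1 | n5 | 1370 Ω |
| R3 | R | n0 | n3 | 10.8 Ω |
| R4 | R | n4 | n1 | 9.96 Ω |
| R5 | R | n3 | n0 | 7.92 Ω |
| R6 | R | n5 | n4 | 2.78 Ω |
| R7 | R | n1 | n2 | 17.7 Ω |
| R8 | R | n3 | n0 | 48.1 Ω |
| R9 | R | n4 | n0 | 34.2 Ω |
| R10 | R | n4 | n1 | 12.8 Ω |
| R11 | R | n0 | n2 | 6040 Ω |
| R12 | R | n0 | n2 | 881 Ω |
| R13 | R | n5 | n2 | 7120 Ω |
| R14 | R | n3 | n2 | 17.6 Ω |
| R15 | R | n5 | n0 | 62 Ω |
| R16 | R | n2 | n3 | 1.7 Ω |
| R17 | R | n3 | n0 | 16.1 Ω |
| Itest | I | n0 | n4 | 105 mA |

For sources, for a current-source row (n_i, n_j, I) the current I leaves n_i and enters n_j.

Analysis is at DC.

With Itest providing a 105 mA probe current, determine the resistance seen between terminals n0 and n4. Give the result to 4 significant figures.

R_eq = 12.45 Ω

Element admittances at DC:
  Y(R1) = 0.0001167 S between n5,n4
  Y(R2) = 0.0007299 S between n1,n5
  Y(R3) = 0.09259 S between n0,n3
  Y(R4) = 0.1004 S between n4,n1
  Y(R5) = 0.1263 S between n3,n0
  Y(R6) = 0.3597 S between n5,n4
  Y(R7) = 0.05650 S between n1,n2
  Y(R8) = 0.02079 S between n3,n0
  Y(R9) = 0.02924 S between n4,n0
  Y(R10) = 0.07812 S between n4,n1
  Y(R11) = 0.0001656 S between n0,n2
  Y(R12) = 0.001135 S between n0,n2
  Y(R13) = 0.0001404 S between n5,n2
  Y(R14) = 0.05682 S between n3,n2
  Y(R15) = 0.01613 S between n5,n0
  Y(R16) = 0.5882 S between n2,n3
  Y(R17) = 0.06211 S between n3,n0
  Itest: injects 0.105 A into n4 (from n0)
Assemble and solve the 5×5 MNA system:
  V(n1)=1.048  V(n2)=0.2253  V(n3)=0.1535  V(n4)=1.307  V(n5)=1.250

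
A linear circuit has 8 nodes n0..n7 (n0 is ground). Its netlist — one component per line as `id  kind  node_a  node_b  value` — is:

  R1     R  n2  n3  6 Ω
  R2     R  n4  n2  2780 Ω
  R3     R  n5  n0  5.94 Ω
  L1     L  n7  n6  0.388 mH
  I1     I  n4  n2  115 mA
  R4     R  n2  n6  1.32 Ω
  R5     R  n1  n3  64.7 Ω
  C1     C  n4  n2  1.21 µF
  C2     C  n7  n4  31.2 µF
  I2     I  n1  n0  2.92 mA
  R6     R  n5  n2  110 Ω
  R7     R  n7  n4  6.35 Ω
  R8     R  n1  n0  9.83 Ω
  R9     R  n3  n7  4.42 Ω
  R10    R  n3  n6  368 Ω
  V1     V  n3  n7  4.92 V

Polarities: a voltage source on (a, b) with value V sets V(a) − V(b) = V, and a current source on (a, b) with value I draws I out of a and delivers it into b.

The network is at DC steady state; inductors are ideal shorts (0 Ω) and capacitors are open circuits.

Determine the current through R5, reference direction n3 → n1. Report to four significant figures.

0.02056 A

MNA unknowns: 7 node voltages V₁..V_7 plus 2 source currents (L1, V1)
R1: Y=0.1667 on G[2,3]
R2: Y=0.0003597 on G[4,2]
R3: Y=0.1684 on G[5,0]
L1: row V7−V6=0, i_L1 at 7,6
I1: z[4]−=0.115, z[2]+=0.115
R4: Y=0.7576 on G[2,6]
R5: Y=0.01546 on G[1,3]
C1: Y=0.000 on G[4,2]
C2: Y=0.000 on G[7,4]
I2: z[1]−=0.00292, z[0]+=0.00292
R6: Y=0.009091 on G[5,2]
R7: Y=0.1575 on G[7,4]
R8: Y=0.1017 on G[1,0]
R9: Y=0.2262 on G[3,7]
R10: Y=0.002717 on G[3,6]
V1: row V3−V7=4.92, i_V1 at 3,7
solve → V1=0.1734, V2=-2.383, V3=1.503, V4=-4.143, V5=-0.1221, V6=-3.417, V7=-3.417
aux → i_L1=-0.7961, i_V1=-1.795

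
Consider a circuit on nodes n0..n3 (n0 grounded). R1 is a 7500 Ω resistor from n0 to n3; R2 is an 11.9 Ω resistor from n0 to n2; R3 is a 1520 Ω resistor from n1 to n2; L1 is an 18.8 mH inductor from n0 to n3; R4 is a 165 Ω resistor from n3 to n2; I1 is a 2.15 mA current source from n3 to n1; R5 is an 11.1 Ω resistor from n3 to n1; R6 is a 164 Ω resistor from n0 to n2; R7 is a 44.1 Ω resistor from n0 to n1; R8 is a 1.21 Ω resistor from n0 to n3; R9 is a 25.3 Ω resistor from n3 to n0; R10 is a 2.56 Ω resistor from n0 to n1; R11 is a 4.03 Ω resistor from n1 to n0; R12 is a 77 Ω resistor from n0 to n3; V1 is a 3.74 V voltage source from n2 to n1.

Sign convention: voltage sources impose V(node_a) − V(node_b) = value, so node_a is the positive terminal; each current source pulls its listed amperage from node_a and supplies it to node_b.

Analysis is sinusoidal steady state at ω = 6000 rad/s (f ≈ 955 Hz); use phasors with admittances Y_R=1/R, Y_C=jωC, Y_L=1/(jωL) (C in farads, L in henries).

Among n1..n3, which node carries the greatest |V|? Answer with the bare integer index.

MNA unknowns: 3 node voltages V₁..V_3 plus 1 source current (V1)
R1: Y=0.0001333+0.000j on G[0,3]
R2: Y=0.08403+0.000j on G[0,2]
R3: Y=0.0006579+0.000j on G[1,2]
L1: Y=0.000-0.008865j on G[0,3]
R4: Y=0.006061+0.000j on G[3,2]
I1: z[3]−=0.00215, z[1]+=0.00215
R5: Y=0.09009+0.000j on G[3,1]
R6: Y=0.006098+0.000j on G[0,2]
R7: Y=0.02268+0.000j on G[0,1]
R8: Y=0.8264+0.000j on G[0,3]
R9: Y=0.03953+0.000j on G[3,0]
R10: Y=0.3906+0.000j on G[0,1]
R11: Y=0.2481+0.000j on G[1,0]
R12: Y=0.01299+0.000j on G[0,3]
V1: row V2−V1=3.74, i_V1 at 2,1
solve → V1=-0.4242-2.167e-05j, V2=3.316-2.167e-05j, V3=-0.02078-0.0001911j
aux → i_V1=-0.3215+9.266e-07j

2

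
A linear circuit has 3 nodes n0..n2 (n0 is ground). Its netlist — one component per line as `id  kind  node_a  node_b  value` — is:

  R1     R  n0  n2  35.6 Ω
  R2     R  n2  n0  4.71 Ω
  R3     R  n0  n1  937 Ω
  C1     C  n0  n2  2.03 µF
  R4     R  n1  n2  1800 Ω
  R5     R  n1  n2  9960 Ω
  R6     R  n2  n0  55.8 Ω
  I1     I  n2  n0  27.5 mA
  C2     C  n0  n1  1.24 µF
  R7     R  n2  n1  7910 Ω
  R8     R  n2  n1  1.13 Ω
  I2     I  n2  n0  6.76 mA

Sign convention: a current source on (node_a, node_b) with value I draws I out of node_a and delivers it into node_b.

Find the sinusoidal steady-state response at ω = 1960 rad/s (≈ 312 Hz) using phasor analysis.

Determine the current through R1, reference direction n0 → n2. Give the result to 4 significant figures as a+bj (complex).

0.003708-9.153e-05j A

Element admittances at ω=1960 rad/s:
  Y(R1) = 0.02809+0.000j S between n0,n2
  Y(R2) = 0.2123+0.000j S between n2,n0
  Y(R3) = 0.001067+0.000j S between n0,n1
  Y(C1) = 0.000+0.003979j S between n0,n2
  Y(R4) = 0.0005556+0.000j S between n1,n2
  Y(R5) = 0.0001004+0.000j S between n1,n2
  Y(R6) = 0.01792+0.000j S between n2,n0
  I1: injects 0.0275 A into n0 (from n2)
  Y(C2) = 0.000+0.002430j S between n0,n1
  Y(R7) = 0.0001264+0.000j S between n2,n1
  Y(R8) = 0.8850+0.000j S between n2,n1
  I2: injects 0.00676 A into n0 (from n2)
Assemble and solve the 2×2 MNA system:
  V(n1)=-0.1318+0.003616j  V(n2)=-0.1320+0.003258j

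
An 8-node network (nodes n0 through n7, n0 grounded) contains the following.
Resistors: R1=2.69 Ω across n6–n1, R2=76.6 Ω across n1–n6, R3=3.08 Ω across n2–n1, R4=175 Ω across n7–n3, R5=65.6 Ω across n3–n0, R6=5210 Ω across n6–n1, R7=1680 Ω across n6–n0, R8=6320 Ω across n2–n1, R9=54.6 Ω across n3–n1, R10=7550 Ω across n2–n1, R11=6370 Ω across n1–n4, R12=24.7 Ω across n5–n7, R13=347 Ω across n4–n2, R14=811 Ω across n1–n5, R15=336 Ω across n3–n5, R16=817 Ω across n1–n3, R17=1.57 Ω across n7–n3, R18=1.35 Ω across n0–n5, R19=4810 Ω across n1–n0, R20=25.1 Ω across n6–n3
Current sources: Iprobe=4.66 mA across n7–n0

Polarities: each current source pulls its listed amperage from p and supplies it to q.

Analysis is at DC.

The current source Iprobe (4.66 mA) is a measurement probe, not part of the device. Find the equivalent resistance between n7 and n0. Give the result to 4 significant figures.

R_eq = 17.38 Ω

MNA unknowns: 7 node voltages V₁..V_7
R1: Y=0.3717 on G[6,1]
R2: Y=0.01305 on G[1,6]
R3: Y=0.3247 on G[2,1]
R4: Y=0.005714 on G[7,3]
R5: Y=0.01524 on G[3,0]
R6: Y=0.0001919 on G[6,1]
R7: Y=0.0005952 on G[6,0]
R8: Y=0.0001582 on G[2,1]
R9: Y=0.01832 on G[3,1]
R10: Y=0.0001325 on G[2,1]
R11: Y=0.0001570 on G[1,4]
R12: Y=0.04049 on G[5,7]
R13: Y=0.002882 on G[4,2]
R14: Y=0.001233 on G[1,5]
R15: Y=0.002976 on G[3,5]
R16: Y=0.001224 on G[1,3]
R17: Y=0.6369 on G[7,3]
R18: Y=0.7407 on G[0,5]
R19: Y=0.0002079 on G[1,0]
R20: Y=0.03984 on G[6,3]
Iprobe: z[7]−=0.00466, z[0]+=0.00466
solve → V1=-0.07595, V2=-0.07595, V3=-0.07856, V4=-0.07595, V5=-0.004592, V6=-0.07609, V7=-0.08100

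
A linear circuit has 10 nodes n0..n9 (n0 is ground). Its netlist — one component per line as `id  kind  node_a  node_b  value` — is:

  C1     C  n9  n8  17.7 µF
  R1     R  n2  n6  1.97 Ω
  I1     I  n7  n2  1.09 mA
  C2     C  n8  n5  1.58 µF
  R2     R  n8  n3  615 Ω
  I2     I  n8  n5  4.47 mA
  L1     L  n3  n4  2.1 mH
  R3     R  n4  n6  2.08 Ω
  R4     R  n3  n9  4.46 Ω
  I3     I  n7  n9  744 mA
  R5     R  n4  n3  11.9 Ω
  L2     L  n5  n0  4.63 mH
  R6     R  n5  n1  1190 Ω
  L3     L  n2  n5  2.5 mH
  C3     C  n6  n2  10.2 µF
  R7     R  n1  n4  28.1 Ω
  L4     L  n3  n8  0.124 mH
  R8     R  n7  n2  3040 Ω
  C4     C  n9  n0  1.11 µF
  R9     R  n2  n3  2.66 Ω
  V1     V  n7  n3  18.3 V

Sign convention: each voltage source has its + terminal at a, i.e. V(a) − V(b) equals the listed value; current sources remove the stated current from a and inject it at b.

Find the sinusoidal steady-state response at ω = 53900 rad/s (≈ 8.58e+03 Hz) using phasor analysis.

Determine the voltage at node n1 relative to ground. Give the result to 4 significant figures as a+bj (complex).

Element admittances at ω=53900 rad/s:
  Y(C1) = 0.000+0.9540j S between n9,n8
  Y(R1) = 0.5076+0.000j S between n2,n6
  I1: injects 0.00109 A into n2 (from n7)
  Y(C2) = 0.000+0.08516j S between n8,n5
  Y(R2) = 0.001626+0.000j S between n8,n3
  I2: injects 0.00447 A into n5 (from n8)
  Y(L1) = 0.000-0.008835j S between n3,n4
  Y(R3) = 0.4808+0.000j S between n4,n6
  Y(R4) = 0.2242+0.000j S between n3,n9
  I3: injects 0.744 A into n9 (from n7)
  Y(R5) = 0.08403+0.000j S between n4,n3
  Y(L2) = 0.000-0.004007j S between n5,n0
  Y(R6) = 0.0008403+0.000j S between n5,n1
  Y(L3) = 0.000-0.007421j S between n2,n5
  Y(C3) = 0.000+0.5498j S between n6,n2
  Y(R7) = 0.03559+0.000j S between n1,n4
  Y(L4) = 0.000-0.1496j S between n3,n8
  Y(R8) = 0.0003289+0.000j S between n7,n2
  Y(C4) = 0.000+0.05983j S between n9,n0
  Y(R9) = 0.3759+0.000j S between n2,n3
  V1: constraint V(n7)−V(n3) = 18.3
Assemble and solve the 10×10 MNA system:
  V(n1)=-1.779-1.540j  V(n2)=-1.833-1.604j  V(n3)=-1.889-1.566j  V(n4)=-1.836-1.589j  V(n5)=0.6492+0.5499j  V(n6)=-1.831-1.598j  V(n7)=16.41-1.566j  V(n8)=0.4230+0.3648j  V(n9)=0.04348+0.03683j
  i(V1)=-0.7511-1.246e-05j

-1.779-1.540j V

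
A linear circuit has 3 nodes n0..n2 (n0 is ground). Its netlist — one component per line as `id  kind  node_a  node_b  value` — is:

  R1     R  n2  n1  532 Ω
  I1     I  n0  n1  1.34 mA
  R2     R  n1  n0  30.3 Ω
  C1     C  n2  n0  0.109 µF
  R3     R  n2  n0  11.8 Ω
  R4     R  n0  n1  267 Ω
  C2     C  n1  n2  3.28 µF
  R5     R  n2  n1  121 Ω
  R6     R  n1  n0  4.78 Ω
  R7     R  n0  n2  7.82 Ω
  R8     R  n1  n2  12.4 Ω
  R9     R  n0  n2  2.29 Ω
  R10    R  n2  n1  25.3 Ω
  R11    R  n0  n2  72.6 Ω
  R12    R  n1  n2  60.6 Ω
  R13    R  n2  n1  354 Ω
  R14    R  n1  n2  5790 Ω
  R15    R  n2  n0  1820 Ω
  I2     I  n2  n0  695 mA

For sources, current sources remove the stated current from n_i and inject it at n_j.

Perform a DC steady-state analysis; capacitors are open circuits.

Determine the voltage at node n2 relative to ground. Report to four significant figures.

-0.9178 V

Apply KCL at each of the 2 non-ground nodes and solve the resulting linear system.
Node n1: branches {R1, I1, R2, R4, C2, R5, R6, R8, R10, R12, R13, R14} → V_1 = -0.3440
Node n2: branches {R1, C1, R3, C2, R5, R7, R8, R9, R10, R11, R12, R13, R14, R15, I2} → V_2 = -0.9178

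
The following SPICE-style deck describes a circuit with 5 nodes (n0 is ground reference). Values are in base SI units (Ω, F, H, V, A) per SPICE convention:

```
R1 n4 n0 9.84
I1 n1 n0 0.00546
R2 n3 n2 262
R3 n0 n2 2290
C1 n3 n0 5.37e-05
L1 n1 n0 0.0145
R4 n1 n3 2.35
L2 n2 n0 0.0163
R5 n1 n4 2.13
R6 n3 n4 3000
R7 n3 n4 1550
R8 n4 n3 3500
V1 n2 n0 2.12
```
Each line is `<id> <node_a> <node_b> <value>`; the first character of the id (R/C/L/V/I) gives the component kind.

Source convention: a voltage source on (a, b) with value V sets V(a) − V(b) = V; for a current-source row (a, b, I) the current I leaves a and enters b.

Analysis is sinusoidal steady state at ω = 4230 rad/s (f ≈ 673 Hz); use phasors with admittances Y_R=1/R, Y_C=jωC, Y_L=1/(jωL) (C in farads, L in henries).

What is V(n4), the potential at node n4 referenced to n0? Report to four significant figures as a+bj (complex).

Apply KCL at each of the 4 non-ground nodes and solve the resulting linear system.
Node n1: branches {I1, L1, R4, R5} → V_1 = -0.006605-0.01262j
Node n2: branches {R2, R3, L2, V1} → V_2 = 2.120+0.000j
Node n3: branches {R2, C1, R4, R6, R7, R8} → V_3 = 0.004422-0.01484j
Node n4: branches {R1, R5, R6, R7, R8} → V_4 = -0.005408-0.01039j
Source currents: i(V1)=-0.009000+0.03069j

-0.005408-0.01039j V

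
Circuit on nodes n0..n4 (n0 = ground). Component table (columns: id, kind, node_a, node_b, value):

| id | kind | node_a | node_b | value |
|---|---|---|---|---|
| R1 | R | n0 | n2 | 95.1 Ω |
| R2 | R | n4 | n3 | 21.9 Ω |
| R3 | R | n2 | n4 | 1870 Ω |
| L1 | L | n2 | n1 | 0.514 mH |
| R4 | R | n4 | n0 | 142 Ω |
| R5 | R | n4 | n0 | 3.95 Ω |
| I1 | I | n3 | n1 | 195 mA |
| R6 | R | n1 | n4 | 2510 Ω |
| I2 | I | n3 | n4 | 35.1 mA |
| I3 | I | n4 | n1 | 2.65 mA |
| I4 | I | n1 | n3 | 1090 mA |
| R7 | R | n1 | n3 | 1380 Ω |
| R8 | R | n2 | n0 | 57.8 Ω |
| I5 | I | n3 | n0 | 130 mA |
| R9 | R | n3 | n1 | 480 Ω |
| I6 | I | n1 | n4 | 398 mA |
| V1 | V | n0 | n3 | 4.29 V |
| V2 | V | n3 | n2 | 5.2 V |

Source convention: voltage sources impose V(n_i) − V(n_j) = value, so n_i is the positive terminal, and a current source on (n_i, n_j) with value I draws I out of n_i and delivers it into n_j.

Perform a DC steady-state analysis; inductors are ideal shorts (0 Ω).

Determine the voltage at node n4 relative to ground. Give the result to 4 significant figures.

Element admittances at DC:
  Y(R1) = 0.01052 S between n0,n2
  Y(R2) = 0.04566 S between n4,n3
  Y(R3) = 0.0005348 S between n2,n4
  L1: short n2↔n1 (DC inductor)
  Y(R4) = 0.007042 S between n4,n0
  Y(R5) = 0.2532 S between n4,n0
  I1: injects 0.195 A into n1 (from n3)
  Y(R6) = 0.0003984 S between n1,n4
  I2: injects 0.0351 A into n4 (from n3)
  I3: injects 0.00265 A into n1 (from n4)
  I4: injects 1.09 A into n3 (from n1)
  Y(R7) = 0.0007246 S between n1,n3
  Y(R8) = 0.01730 S between n2,n0
  I5: injects 0.13 A into n0 (from n3)
  Y(R9) = 0.002083 S between n3,n1
  I6: injects 0.398 A into n4 (from n1)
  V1: constraint V(n0)−V(n3) = 4.29
  V2: constraint V(n3)−V(n2) = 5.2
Assemble and solve the 7×7 MNA system:
  V(n1)=-9.490  V(n2)=-9.490  V(n3)=-4.290  V(n4)=0.7357
  i(L1)=1.272  i(V1)=0.05745  i(V2)=1.002

0.7357 V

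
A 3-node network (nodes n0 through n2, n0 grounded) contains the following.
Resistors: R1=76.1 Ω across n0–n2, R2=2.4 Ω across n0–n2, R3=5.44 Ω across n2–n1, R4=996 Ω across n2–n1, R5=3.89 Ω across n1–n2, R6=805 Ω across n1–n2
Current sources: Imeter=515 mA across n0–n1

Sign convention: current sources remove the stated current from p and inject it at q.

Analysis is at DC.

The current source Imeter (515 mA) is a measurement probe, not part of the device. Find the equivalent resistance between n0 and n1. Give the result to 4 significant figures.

R_eq = 4.583 Ω

Element admittances at DC:
  Y(R1) = 0.01314 S between n0,n2
  Y(R2) = 0.4167 S between n0,n2
  Y(R3) = 0.1838 S between n2,n1
  Y(R4) = 0.001004 S between n2,n1
  Y(R5) = 0.2571 S between n1,n2
  Y(R6) = 0.001242 S between n1,n2
  Imeter: injects 0.515 A into n1 (from n0)
Assemble and solve the 2×2 MNA system:
  V(n1)=2.360  V(n2)=1.198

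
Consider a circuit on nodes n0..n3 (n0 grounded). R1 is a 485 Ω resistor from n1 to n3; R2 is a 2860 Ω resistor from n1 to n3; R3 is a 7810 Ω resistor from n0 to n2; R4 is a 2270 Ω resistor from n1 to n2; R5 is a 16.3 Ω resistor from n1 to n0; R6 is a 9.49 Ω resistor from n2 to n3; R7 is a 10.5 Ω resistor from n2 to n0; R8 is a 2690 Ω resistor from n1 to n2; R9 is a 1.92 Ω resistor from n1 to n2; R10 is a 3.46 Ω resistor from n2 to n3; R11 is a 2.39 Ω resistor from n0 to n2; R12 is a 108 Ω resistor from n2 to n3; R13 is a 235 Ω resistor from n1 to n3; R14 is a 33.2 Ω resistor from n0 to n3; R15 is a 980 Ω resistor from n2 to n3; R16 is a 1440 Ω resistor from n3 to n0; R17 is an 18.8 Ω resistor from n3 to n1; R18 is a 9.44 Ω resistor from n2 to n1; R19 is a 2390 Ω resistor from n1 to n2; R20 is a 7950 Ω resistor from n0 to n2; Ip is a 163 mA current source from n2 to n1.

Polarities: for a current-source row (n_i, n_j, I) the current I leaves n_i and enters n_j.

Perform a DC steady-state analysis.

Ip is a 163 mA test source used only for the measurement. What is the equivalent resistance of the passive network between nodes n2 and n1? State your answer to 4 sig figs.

R_eq = 1.361 Ω

Element admittances at DC:
  Y(R1) = 0.002062 S between n1,n3
  Y(R2) = 0.0003497 S between n1,n3
  Y(R3) = 0.0001280 S between n0,n2
  Y(R4) = 0.0004405 S between n1,n2
  Y(R5) = 0.06135 S between n1,n0
  Y(R6) = 0.1054 S between n2,n3
  Y(R7) = 0.09524 S between n2,n0
  Y(R8) = 0.0003717 S between n1,n2
  Y(R9) = 0.5208 S between n1,n2
  Y(R10) = 0.2890 S between n2,n3
  Y(R11) = 0.4184 S between n0,n2
  Y(R12) = 0.009259 S between n2,n3
  Y(R13) = 0.004255 S between n1,n3
  Y(R14) = 0.03012 S between n0,n3
  Y(R15) = 0.001020 S between n2,n3
  Y(R16) = 0.0006944 S between n3,n0
  Y(R17) = 0.05319 S between n3,n1
  Y(R18) = 0.1059 S between n2,n1
  Y(R19) = 0.0004184 S between n1,n2
  Y(R20) = 0.0001258 S between n0,n2
  Ip: injects 0.163 A into n1 (from n2)
Assemble and solve the 3×3 MNA system:
  V(n1)=0.1979  V(n2)=-0.02389  V(n3)=0.004398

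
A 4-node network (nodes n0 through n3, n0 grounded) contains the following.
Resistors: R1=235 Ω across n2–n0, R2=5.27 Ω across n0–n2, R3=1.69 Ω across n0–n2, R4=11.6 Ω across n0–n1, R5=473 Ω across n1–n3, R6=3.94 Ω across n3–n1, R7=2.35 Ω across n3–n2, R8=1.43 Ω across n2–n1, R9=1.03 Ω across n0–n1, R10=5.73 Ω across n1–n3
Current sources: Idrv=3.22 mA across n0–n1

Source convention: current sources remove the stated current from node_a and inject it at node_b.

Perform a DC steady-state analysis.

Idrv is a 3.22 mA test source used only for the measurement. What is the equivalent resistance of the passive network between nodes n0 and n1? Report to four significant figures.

R_eq = 0.6759 Ω

Element admittances at DC:
  Y(R1) = 0.004255 S between n2,n0
  Y(R2) = 0.1898 S between n0,n2
  Y(R3) = 0.5917 S between n0,n2
  Y(R4) = 0.08621 S between n0,n1
  Y(R5) = 0.002114 S between n1,n3
  Y(R6) = 0.2538 S between n3,n1
  Y(R7) = 0.4255 S between n3,n2
  Y(R8) = 0.6993 S between n2,n1
  Y(R9) = 0.9709 S between n0,n1
  Y(R10) = 0.1745 S between n1,n3
  Idrv: injects 0.00322 A into n1 (from n0)
Assemble and solve the 3×3 MNA system:
  V(n1)=0.002177  V(n2)=0.001170  V(n3)=0.001676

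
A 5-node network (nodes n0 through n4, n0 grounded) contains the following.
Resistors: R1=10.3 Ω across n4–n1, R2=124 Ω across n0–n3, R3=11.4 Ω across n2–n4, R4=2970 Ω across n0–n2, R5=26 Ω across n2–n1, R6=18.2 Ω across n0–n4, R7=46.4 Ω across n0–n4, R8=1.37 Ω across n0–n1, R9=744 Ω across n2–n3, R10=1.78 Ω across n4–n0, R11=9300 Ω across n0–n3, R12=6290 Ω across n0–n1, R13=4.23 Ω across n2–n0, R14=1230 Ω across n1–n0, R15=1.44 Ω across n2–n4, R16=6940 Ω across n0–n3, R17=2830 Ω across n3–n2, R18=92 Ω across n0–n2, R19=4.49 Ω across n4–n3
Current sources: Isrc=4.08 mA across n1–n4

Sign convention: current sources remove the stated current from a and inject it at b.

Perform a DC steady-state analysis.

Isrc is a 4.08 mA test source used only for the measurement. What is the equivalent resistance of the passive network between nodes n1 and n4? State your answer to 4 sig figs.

R_eq = 1.938 Ω

Element admittances at DC:
  Y(R1) = 0.09709 S between n4,n1
  Y(R2) = 0.008065 S between n0,n3
  Y(R3) = 0.08772 S between n2,n4
  Y(R4) = 0.0003367 S between n0,n2
  Y(R5) = 0.03846 S between n2,n1
  Y(R6) = 0.05495 S between n0,n4
  Y(R7) = 0.02155 S between n0,n4
  Y(R8) = 0.7299 S between n0,n1
  Y(R9) = 0.001344 S between n2,n3
  Y(R10) = 0.5618 S between n4,n0
  Y(R11) = 0.0001075 S between n0,n3
  Y(R12) = 0.0001590 S between n0,n1
  Y(R13) = 0.2364 S between n2,n0
  Y(R14) = 0.0008130 S between n1,n0
  Y(R15) = 0.6944 S between n2,n4
  Y(R16) = 0.0001441 S between n0,n3
  Y(R17) = 0.0003534 S between n3,n2
  Y(R18) = 0.01087 S between n0,n2
  Y(R19) = 0.2227 S between n4,n3
  Isrc: injects 0.00408 A into n4 (from n1)
Assemble and solve the 4×4 MNA system:
  V(n1)=-0.004176  V(n2)=0.002584  V(n3)=0.003591  V(n4)=0.003733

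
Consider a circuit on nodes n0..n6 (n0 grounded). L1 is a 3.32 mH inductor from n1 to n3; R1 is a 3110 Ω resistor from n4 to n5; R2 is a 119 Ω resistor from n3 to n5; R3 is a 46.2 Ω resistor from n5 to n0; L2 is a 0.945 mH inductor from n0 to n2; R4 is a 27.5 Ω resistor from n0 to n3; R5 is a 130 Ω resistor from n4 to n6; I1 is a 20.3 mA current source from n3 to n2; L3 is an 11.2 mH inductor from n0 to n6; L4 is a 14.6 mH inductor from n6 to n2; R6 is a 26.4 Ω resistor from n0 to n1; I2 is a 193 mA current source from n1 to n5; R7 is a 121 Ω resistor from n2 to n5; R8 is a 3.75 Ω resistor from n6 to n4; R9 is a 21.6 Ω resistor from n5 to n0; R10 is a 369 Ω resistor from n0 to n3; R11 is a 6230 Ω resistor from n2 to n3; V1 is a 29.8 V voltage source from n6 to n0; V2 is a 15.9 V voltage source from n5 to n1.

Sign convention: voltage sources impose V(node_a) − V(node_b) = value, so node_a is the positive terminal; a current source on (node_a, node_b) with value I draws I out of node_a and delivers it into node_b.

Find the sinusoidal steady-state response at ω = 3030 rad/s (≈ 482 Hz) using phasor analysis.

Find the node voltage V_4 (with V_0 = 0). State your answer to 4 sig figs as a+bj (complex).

29.77-0.001101j V

MNA unknowns: 6 node voltages V₁..V_6 plus 2 source currents (V1, V2)
L1: Y=0.000-0.09941j on G[1,3]
R1: Y=0.0003215+0.000j on G[4,5]
R2: Y=0.008403+0.000j on G[3,5]
R3: Y=0.02165+0.000j on G[5,0]
L2: Y=0.000-0.3492j on G[0,2]
R4: Y=0.03636+0.000j on G[0,3]
R5: Y=0.007692+0.000j on G[4,6]
I1: z[3]−=0.0203, z[2]+=0.0203
L3: Y=0.000-0.02947j on G[0,6]
L4: Y=0.000-0.02261j on G[6,2]
R6: Y=0.03788+0.000j on G[0,1]
I2: z[1]−=0.193, z[5]+=0.193
R7: Y=0.008264+0.000j on G[2,5]
R8: Y=0.2667+0.000j on G[6,4]
R9: Y=0.04630+0.000j on G[5,0]
R10: Y=0.002710+0.000j on G[0,3]
R11: Y=0.0001605+0.000j on G[2,3]
V1: row V6−V0=29.8, i_V1 at 6,0
V2: row V5−V1=15.9, i_V2 at 5,1
solve → V1=-8.249-0.9406j, V2=1.835+0.1801j, V3=-6.837+2.781j, V4=29.77-0.001101j, V5=7.651-0.9406j, V6=29.80+0.000j
aux → i_V1=-0.003043+1.510j, i_V2=-0.4895+0.1047j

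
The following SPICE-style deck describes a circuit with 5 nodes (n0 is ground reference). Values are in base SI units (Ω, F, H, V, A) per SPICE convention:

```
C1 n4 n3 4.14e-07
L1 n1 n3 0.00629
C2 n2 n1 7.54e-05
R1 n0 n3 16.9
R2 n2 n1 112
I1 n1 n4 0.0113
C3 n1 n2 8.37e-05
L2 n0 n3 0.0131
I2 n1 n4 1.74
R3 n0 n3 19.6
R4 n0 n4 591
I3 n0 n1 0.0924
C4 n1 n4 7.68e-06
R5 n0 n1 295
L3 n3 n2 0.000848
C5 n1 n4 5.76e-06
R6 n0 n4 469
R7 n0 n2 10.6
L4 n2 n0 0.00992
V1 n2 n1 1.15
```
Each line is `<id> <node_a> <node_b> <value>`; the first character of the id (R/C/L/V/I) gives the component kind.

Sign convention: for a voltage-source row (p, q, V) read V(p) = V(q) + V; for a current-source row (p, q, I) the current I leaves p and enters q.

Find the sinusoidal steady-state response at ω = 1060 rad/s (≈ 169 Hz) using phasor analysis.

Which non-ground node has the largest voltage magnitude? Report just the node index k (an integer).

Element admittances at ω=1060 rad/s:
  Y(C1) = 0.000+0.0004388j S between n4,n3
  Y(L1) = 0.000-0.1500j S between n1,n3
  Y(C2) = 0.000+0.07992j S between n2,n1
  Y(R1) = 0.05917+0.000j S between n0,n3
  Y(R2) = 0.008929+0.000j S between n2,n1
  I1: injects 0.0113 A into n4 (from n1)
  Y(C3) = 0.000+0.08872j S between n1,n2
  Y(L2) = 0.000-0.07201j S between n0,n3
  I2: injects 1.74 A into n4 (from n1)
  Y(R3) = 0.05102+0.000j S between n0,n3
  Y(R4) = 0.001692+0.000j S between n0,n4
  I3: injects 0.0924 A into n1 (from n0)
  Y(C4) = 0.000+0.008141j S between n1,n4
  Y(R5) = 0.003390+0.000j S between n0,n1
  Y(L3) = 0.000-1.112j S between n3,n2
  Y(C5) = 0.000+0.006106j S between n1,n4
  Y(R6) = 0.002132+0.000j S between n0,n4
  Y(R7) = 0.09434+0.000j S between n0,n2
  Y(L4) = 0.000-0.09510j S between n2,n0
  V1: constraint V(n2)−V(n1) = 1.15
Assemble and solve the 5×5 MNA system:
  V(n1)=-2.173+1.199j  V(n2)=-1.023+1.199j  V(n3)=-1.003+1.254j  V(n4)=26.79-111.1j
  i(V1)=0.03345-0.4269j

4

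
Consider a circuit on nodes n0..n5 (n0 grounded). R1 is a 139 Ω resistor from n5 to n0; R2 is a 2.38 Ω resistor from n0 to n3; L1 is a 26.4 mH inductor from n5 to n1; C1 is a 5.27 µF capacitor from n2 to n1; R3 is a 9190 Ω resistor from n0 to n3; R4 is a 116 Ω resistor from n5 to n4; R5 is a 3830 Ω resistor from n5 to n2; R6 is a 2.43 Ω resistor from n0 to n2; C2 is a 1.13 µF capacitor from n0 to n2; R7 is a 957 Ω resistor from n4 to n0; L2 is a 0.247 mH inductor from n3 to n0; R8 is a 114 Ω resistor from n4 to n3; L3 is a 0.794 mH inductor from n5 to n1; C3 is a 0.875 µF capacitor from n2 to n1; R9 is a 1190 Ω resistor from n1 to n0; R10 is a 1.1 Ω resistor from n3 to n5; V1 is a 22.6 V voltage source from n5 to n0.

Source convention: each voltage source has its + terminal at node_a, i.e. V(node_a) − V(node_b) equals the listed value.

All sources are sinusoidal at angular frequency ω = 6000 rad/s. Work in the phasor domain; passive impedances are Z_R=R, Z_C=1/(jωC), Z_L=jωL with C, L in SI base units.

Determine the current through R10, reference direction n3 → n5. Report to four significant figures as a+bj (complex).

MNA unknowns: 5 node voltages V₁..V_5 plus 1 source current (V1)
R1: Y=0.007194+0.000j on G[5,0]
R2: Y=0.4202+0.000j on G[0,3]
L1: Y=0.000-0.006313j on G[5,1]
C1: Y=0.000+0.03162j on G[2,1]
R3: Y=0.0001088+0.000j on G[0,3]
R4: Y=0.008621+0.000j on G[5,4]
R5: Y=0.0002611+0.000j on G[5,2]
R6: Y=0.4115+0.000j on G[0,2]
C2: Y=0.000+0.006780j on G[0,2]
R7: Y=0.001045+0.000j on G[4,0]
L2: Y=0.000-0.6748j on G[3,0]
R8: Y=0.008772+0.000j on G[4,3]
L3: Y=0.000-0.2099j on G[5,1]
C3: Y=0.000+0.005250j on G[2,1]
R9: Y=0.0008403+0.000j on G[1,0]
R10: Y=0.9091+0.000j on G[3,5]
V1: row V5−V0=22.6, i_V1 at 5,0
solve → V1=27.18-0.6205j, V2=0.3242+2.399j, V3=12.32+6.231j, V4=16.43+2.965j, V5=22.60+0.000j
aux → i_V1=-9.702+4.702j

-9.346+5.665j A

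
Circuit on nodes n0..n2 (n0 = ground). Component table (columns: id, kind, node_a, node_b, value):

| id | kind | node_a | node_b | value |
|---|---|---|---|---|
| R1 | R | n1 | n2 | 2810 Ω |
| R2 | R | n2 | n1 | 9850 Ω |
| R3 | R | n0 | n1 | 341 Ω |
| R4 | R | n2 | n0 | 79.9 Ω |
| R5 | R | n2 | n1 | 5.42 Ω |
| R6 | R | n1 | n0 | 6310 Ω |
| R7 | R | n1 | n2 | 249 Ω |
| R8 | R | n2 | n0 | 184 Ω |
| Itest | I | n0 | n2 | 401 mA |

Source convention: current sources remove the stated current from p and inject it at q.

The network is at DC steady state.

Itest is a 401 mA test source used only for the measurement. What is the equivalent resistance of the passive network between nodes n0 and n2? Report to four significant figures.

Apply KCL at each of the 2 non-ground nodes and solve the resulting linear system.
Node n1: branches {R1, R2, R3, R5, R6, R7} → V_1 = 18.80
Node n2: branches {R1, R2, R4, R5, R7, R8, Itest} → V_2 = 19.10

R_eq = 47.64 Ω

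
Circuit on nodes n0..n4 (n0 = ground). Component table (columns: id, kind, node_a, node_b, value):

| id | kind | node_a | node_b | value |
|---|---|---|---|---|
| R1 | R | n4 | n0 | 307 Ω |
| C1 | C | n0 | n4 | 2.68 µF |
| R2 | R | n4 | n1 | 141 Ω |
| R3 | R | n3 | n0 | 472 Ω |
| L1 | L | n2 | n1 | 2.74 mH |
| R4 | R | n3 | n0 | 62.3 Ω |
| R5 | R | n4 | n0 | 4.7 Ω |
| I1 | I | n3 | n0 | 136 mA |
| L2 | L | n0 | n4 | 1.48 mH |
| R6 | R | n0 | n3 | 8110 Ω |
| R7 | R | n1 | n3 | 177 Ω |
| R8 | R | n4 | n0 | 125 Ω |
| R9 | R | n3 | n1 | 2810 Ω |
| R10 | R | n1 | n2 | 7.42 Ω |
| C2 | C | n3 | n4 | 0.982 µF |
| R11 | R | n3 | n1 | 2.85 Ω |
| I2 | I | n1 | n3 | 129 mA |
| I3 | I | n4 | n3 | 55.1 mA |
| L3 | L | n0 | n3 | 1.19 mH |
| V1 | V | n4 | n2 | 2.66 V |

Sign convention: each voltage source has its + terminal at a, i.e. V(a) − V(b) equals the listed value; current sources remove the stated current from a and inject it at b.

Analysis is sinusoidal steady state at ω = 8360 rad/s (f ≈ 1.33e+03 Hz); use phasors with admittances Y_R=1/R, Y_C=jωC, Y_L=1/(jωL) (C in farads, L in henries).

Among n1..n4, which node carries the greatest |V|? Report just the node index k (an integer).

2

Apply KCL at each of the 4 non-ground nodes and solve the resulting linear system.
Node n1: branches {R2, L1, R7, R9, R10, R11, I2} → V_1 = -1.826-0.9236j
Node n2: branches {L1, R10, V1} → V_2 = -2.507-0.4477j
Node n3: branches {R3, R4, I1, R6, R7, R9, C2, R11, I2, I3, L3} → V_3 = -1.304-1.196j
Node n4: branches {R1, C1, R2, R5, L2, R8, C2, I3, V1} → V_4 = 0.1529-0.4477j
Source currents: i(V1)=-0.07108+0.09389j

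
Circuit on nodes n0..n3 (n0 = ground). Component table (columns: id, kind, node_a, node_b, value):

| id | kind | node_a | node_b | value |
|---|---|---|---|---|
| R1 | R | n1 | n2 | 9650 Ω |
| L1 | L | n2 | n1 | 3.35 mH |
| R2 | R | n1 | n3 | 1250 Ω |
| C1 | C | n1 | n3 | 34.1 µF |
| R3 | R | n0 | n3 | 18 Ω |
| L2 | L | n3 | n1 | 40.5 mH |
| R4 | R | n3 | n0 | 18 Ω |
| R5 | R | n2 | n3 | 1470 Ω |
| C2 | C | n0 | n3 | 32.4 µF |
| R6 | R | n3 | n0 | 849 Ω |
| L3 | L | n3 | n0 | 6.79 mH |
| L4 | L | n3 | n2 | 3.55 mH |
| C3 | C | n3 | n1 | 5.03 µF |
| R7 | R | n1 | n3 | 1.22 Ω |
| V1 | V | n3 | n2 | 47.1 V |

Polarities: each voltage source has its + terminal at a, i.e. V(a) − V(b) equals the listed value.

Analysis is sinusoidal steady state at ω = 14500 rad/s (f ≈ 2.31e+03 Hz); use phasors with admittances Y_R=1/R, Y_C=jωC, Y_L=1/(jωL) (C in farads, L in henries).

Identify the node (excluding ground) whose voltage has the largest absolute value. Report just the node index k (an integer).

Apply KCL at each of the 3 non-ground nodes and solve the resulting linear system.
Node n1: branches {R1, L1, R2, C1, L2, C3, R7} → V_1 = 0.5405+0.8226j
Node n2: branches {R1, L1, R5, L4, V1} → V_2 = -47.10+0.000j
Node n3: branches {R2, C1, R3, L2, R4, R5, C2, R6, L3, L4, C3, R7, V1} → V_3 = 0.000+0.000j
Source currents: i(V1)=-0.05391+1.896j

2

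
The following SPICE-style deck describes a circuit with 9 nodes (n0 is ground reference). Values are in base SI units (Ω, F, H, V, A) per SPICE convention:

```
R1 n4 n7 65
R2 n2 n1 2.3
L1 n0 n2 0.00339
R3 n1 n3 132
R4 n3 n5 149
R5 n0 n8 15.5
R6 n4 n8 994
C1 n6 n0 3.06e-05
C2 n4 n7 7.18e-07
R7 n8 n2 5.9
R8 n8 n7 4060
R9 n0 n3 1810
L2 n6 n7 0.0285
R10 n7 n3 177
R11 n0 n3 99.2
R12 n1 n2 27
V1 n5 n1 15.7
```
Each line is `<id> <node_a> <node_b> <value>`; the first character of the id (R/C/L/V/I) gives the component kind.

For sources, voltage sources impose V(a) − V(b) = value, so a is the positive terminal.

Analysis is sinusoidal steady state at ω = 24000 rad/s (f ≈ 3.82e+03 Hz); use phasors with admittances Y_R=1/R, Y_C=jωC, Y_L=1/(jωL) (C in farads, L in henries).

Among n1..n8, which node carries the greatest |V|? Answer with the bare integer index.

5

MNA unknowns: 8 node voltages V₁..V_8 plus 1 source current (V1)
R1: Y=0.01538+0.000j on G[4,7]
R2: Y=0.4348+0.000j on G[2,1]
L1: Y=0.000-0.01229j on G[0,2]
R3: Y=0.007576+0.000j on G[1,3]
R4: Y=0.006711+0.000j on G[3,5]
R5: Y=0.06452+0.000j on G[0,8]
R6: Y=0.001006+0.000j on G[4,8]
C1: Y=0.000+0.7344j on G[6,0]
C2: Y=0.000+0.01723j on G[4,7]
R7: Y=0.1695+0.000j on G[8,2]
R8: Y=0.0002463+0.000j on G[8,7]
R9: Y=0.0005525+0.000j on G[0,3]
L2: Y=0.000-0.001462j on G[6,7]
R10: Y=0.005650+0.000j on G[7,3]
R11: Y=0.01008+0.000j on G[0,3]
R12: Y=0.03704+0.000j on G[1,2]
V1: row V5−V1=15.7, i_V1 at 5,1
solve → V1=-0.8949-0.1374j, V2=-0.8054-0.1428j, V3=3.523+0.04157j, V4=2.561+0.6522j, V5=14.81-0.1374j, V6=-0.005339-0.001142j, V7=2.676+0.5724j, V8=-0.5665-0.09951j
aux → i_V1=-0.07572+0.001201j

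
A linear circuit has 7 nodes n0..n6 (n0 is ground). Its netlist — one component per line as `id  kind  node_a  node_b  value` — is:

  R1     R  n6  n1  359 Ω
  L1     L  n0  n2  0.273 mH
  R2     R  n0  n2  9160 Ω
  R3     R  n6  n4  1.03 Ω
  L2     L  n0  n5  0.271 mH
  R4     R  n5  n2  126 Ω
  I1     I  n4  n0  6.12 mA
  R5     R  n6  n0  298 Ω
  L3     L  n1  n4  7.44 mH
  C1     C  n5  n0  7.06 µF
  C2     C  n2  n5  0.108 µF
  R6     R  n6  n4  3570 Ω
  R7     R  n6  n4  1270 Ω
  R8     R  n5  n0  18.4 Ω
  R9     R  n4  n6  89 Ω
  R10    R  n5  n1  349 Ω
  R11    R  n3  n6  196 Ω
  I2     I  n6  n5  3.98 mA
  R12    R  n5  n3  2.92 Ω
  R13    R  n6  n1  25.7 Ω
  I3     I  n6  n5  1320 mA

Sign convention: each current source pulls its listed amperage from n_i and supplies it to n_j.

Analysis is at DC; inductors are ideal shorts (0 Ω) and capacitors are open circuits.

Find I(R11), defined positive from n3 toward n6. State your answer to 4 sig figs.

Element admittances at DC:
  Y(R1) = 0.002786 S between n6,n1
  L1: short n0↔n2 (DC inductor)
  Y(R2) = 0.0001092 S between n0,n2
  Y(R3) = 0.9709 S between n6,n4
  L2: short n0↔n5 (DC inductor)
  Y(R4) = 0.007937 S between n5,n2
  I1: injects 0.00612 A into n0 (from n4)
  Y(R5) = 0.003356 S between n6,n0
  L3: short n1↔n4 (DC inductor)
  Y(C1) = 0.000 S between n5,n0
  Y(C2) = 0.000 S between n2,n5
  Y(R6) = 0.0002801 S between n6,n4
  Y(R7) = 0.0007874 S between n6,n4
  Y(R8) = 0.05435 S between n5,n0
  Y(R9) = 0.01124 S between n4,n6
  Y(R10) = 0.002865 S between n5,n1
  Y(R11) = 0.005102 S between n3,n6
  I2: injects 0.00398 A into n5 (from n6)
  Y(R12) = 0.3425 S between n5,n3
  Y(R13) = 0.03891 S between n6,n1
  I3: injects 1.32 A into n5 (from n6)
Assemble and solve the 9×9 MNA system:
  V(n1)=-118.0  V(n2)=0.000  V(n3)=-1.737  V(n4)=-118.0  V(n5)=0.000  V(n6)=-118.3
  i(L1)=0.000  i(L2)=-0.3910  i(L3)=0.3246

0.5949 A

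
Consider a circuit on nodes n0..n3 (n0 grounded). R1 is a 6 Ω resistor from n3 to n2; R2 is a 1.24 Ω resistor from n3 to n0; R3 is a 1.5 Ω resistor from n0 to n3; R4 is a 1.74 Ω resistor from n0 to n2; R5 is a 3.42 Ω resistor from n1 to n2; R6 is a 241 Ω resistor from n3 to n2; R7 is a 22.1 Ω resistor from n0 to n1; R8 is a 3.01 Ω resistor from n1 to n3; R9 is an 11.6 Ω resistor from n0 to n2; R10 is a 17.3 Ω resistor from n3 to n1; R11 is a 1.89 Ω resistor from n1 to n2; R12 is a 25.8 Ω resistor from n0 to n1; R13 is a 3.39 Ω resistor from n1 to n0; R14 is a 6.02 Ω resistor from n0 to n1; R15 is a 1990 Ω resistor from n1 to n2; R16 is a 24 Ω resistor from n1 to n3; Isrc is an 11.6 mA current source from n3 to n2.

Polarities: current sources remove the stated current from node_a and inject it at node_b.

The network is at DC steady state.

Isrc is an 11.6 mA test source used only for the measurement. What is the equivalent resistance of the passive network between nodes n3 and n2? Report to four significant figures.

Apply KCL at each of the 3 non-ground nodes and solve the resulting linear system.
Node n1: branches {R5, R7, R8, R10, R11, R12, R13, R14, R15, R16} → V_1 = 0.002503
Node n2: branches {R1, R4, R5, R6, R9, R11, R15, Isrc} → V_2 = 0.007801
Node n3: branches {R1, R2, R3, R6, R8, R10, R16, Isrc} → V_3 = -0.004426

R_eq = 1.054 Ω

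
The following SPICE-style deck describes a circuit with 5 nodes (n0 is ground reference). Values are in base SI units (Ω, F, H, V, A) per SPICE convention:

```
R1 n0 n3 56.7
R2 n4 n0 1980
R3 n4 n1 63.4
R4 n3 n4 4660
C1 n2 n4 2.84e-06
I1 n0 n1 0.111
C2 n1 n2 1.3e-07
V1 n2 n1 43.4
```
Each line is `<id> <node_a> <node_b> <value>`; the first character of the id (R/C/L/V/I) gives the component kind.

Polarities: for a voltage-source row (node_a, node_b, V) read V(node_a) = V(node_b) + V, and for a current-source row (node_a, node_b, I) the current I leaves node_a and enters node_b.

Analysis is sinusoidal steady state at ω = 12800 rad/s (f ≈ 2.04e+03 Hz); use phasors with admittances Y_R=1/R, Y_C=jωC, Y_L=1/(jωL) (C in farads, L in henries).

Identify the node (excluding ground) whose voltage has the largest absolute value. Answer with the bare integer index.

Element admittances at ω=12800 rad/s:
  Y(R1) = 0.01764+0.000j S between n0,n3
  Y(R2) = 0.0005051+0.000j S between n4,n0
  Y(R3) = 0.01577+0.000j S between n4,n1
  Y(R4) = 0.0002146+0.000j S between n3,n4
  Y(C1) = 0.000+0.03635j S between n2,n4
  I1: injects 0.111 A into n1 (from n0)
  Y(C2) = 0.000+0.001664j S between n1,n2
  V1: constraint V(n2)−V(n1) = 43.4
Assemble and solve the 5×5 MNA system:
  V(n1)=119.4-18.42j  V(n2)=162.8-18.42j  V(n3)=1.861+0.000j  V(n4)=154.8+0.000j
  i(V1)=-0.6695-0.3627j

2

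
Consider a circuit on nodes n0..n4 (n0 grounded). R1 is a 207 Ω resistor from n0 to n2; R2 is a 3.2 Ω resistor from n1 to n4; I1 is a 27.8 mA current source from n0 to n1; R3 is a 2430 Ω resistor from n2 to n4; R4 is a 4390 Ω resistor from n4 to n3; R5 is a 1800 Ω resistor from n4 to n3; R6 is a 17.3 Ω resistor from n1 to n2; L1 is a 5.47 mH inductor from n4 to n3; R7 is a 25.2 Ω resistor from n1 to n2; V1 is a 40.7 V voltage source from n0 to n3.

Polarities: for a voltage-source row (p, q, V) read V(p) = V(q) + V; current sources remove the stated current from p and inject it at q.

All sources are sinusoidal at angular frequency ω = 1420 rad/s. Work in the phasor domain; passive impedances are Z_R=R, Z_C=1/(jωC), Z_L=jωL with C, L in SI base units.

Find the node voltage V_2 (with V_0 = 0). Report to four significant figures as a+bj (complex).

Apply KCL at each of the 4 non-ground nodes and solve the resulting linear system.
Node n1: branches {R2, I1, R6, R7} → V_1 = -39.96+1.621j
Node n2: branches {R1, R3, R6, R7} → V_2 = -38.08+1.545j
Node n3: branches {R4, R5, L1, V1} → V_3 = -40.70+0.000j
Node n4: branches {R2, R3, R4, R5, L1} → V_4 = -40.63+1.644j
Source currents: i(V1)=-0.2118+0.007462j

-38.08+1.545j V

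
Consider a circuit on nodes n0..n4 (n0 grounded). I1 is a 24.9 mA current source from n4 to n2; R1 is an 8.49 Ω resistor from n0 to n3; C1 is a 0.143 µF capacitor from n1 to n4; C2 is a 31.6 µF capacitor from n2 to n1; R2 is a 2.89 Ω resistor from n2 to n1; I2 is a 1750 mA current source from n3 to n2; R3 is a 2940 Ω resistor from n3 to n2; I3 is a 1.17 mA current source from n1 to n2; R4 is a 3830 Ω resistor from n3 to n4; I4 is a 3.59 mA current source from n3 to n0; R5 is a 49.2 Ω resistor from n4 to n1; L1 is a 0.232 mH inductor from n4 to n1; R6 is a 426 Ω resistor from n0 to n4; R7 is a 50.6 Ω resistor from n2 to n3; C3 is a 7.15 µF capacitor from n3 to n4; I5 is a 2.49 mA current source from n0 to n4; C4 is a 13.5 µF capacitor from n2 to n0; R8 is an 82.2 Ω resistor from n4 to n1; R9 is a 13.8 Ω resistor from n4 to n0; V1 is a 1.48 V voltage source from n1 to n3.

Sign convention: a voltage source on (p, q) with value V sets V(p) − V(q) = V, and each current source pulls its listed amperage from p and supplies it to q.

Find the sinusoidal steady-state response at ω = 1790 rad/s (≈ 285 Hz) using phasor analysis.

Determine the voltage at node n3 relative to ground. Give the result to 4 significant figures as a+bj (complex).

-0.7858-0.6397j V

Element admittances at ω=1790 rad/s:
  I1: injects 0.0249 A into n2 (from n4)
  Y(R1) = 0.1178+0.000j S between n0,n3
  Y(C1) = 0.000+0.0002560j S between n1,n4
  Y(C2) = 0.000+0.05656j S between n2,n1
  Y(R2) = 0.3460+0.000j S between n2,n1
  I2: injects 1.75 A into n2 (from n3)
  Y(R3) = 0.0003401+0.000j S between n3,n2
  I3: injects 0.00117 A into n2 (from n1)
  Y(R4) = 0.0002611+0.000j S between n3,n4
  I4: injects 0.00359 A into n0 (from n3)
  Y(R5) = 0.02033+0.000j S between n4,n1
  Y(L1) = 0.000-2.408j S between n4,n1
  Y(R6) = 0.002347+0.000j S between n0,n4
  Y(R7) = 0.01976+0.000j S between n2,n3
  Y(C3) = 0.000+0.01280j S between n3,n4
  I5: injects 0.00249 A into n4 (from n0)
  Y(C4) = 0.000+0.02416j S between n2,n0
  Y(R8) = 0.01217+0.000j S between n4,n1
  Y(R9) = 0.07246+0.000j S between n4,n0
  V1: constraint V(n1)−V(n3) = 1.48
Assemble and solve the 5×5 MNA system:
  V(n1)=0.6942-0.6397j  V(n2)=5.193-1.677j  V(n3)=-0.7858-0.6397j  V(n4)=0.6807-0.6703j
  i(V1)=1.540-0.07324j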